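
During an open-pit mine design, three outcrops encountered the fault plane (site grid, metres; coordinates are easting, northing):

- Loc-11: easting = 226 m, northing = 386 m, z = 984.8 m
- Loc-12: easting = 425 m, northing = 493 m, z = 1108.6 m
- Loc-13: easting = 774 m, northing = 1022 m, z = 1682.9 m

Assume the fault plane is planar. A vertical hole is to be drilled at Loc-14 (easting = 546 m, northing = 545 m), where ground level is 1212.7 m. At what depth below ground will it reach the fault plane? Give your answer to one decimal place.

Two edge vectors: Loc-11→Loc-12 = (199, 107, 123.8), Loc-11→Loc-13 = (548, 636, 698.1).
Normal n = (Loc-11→Loc-12) × (Loc-11→Loc-13) = (-4040.1, -71079.5, 67928).
So ∂z/∂easting = −n_x/n_z = 0.059476 and ∂z/∂northing = −n_y/n_z = 1.046395.
Intercept c from Loc-11: 984.8 − 13.44 − 403.91 = 567.45.
At (546, 545): z_contact = 32.47 + 570.29 + 567.45 = 1170.21 m.
Depth below ground = 1212.7 − 1170.21 = 42.5 m.

42.5 m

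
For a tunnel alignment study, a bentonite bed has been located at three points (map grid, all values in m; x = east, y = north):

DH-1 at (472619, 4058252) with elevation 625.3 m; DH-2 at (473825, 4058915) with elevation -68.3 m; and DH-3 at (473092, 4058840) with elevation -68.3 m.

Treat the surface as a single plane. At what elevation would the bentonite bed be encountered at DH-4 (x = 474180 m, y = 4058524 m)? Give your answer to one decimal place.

Two edge vectors: DH-1→DH-2 = (1206, 663, -693.6), DH-1→DH-3 = (473, 588, -693.6).
Normal n = (DH-1→DH-2) × (DH-1→DH-3) = (-52020, 508408.8, 395529).
So ∂z/∂x = −n_x/n_z = 0.131520066 and ∂z/∂y = −n_y/n_z = −1.285389440.
Intercept c from DH-1: 625.3 − 62158.88 + 5216434.27 = 5154900.69.
At (474180, 4058524): z = 62364.2 − 5216783.9 + 5154900.69 = 481.0 m.

481.0 m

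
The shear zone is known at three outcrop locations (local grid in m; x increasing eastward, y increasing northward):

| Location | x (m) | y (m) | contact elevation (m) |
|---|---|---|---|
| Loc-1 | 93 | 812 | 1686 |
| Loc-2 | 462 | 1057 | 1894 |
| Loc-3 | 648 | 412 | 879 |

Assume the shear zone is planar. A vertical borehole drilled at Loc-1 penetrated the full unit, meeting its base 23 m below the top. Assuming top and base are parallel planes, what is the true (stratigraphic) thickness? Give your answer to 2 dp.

Let the plane be z = a·x + b·y + c.
Loc-2−Loc-1: 369a + 245b = 208;  Loc-3−Loc-1: 555a − 400b = −807.
Solving gives a = −0.40383, b = 1.45719.
|∇z| = √(a²+b²) = 1.51211, so dip δ = arctan(1.51211) = 56.52°.
True thickness = vertical thickness × cos δ = 23 × cos 56.52° = 12.69 m.

12.69 m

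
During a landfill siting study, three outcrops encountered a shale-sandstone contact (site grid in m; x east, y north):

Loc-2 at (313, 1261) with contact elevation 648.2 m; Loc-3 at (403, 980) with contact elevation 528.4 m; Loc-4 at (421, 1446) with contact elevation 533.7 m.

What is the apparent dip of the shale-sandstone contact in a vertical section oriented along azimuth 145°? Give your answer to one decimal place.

35.3°

Two edge vectors: Loc-2→Loc-3 = (90, -281, -119.8), Loc-2→Loc-4 = (108, 185, -114.5).
Normal n = (Loc-2→Loc-3) × (Loc-2→Loc-4) = (54337.5, -2633.4, 46998).
So ∂z/∂x = −n_x/n_z = −1.15617 and ∂z/∂y = −n_y/n_z = 0.05603.
Unit vector along 145° is (sin 145°, cos 145°) = (0.5736, -0.8192).
Slope in that direction = a·(0.5736) + b·(-0.8192) = −0.70905.
Apparent dip = arctan|0.70905| = 35.3° (true dip is 49.2°, so apparent ≤ true as expected).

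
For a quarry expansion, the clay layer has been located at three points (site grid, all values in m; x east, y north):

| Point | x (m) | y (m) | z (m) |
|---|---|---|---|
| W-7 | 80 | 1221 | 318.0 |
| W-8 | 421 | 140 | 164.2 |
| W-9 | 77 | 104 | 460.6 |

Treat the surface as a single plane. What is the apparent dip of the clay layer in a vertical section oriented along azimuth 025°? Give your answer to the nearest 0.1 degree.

Two edge vectors: W-7→W-8 = (341, -1081, -153.8), W-7→W-9 = (-3, -1117, 142.6).
Normal n = (W-7→W-8) × (W-7→W-9) = (-325945.2, -48165.2, -384140).
So ∂z/∂x = −n_x/n_z = −0.84851 and ∂z/∂y = −n_y/n_z = −0.12538.
Unit vector along 025° is (sin 25°, cos 25°) = (0.4226, 0.9063).
Slope in that direction = a·(0.4226) + b·(0.9063) = −0.47223.
Apparent dip = arctan|0.47223| = 25.3° (true dip is 40.6°, so apparent ≤ true as expected).

25.3°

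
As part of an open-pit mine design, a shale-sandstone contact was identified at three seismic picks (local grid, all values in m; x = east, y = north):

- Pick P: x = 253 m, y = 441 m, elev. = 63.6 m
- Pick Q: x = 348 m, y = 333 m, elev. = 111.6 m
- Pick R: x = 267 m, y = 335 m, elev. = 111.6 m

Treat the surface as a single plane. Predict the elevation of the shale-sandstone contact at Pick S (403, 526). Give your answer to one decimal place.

Two edge vectors: Pick P→Pick Q = (95, -108, 48), Pick P→Pick R = (14, -106, 48).
Normal n = (Pick P→Pick Q) × (Pick P→Pick R) = (-96, -3888, -8558).
So ∂z/∂x = −n_x/n_z = −0.01122 and ∂z/∂y = −n_y/n_z = −0.45431.
Intercept c from Pick P: 63.6 + 2.84 + 200.35 = 266.79.
At (403, 526): z = −4.5 − 239.0 + 266.79 = 23.3 m.

23.3 m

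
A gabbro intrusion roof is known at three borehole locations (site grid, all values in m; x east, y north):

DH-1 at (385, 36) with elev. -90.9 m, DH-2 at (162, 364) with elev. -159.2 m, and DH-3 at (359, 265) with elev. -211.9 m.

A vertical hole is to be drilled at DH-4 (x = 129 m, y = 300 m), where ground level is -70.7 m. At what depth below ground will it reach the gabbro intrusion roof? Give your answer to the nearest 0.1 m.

Two edge vectors: DH-1→DH-2 = (-223, 328, -68.3), DH-1→DH-3 = (-26, 229, -121).
Normal n = (DH-1→DH-2) × (DH-1→DH-3) = (-24047.3, -25207.2, -42539).
So ∂z/∂x = −n_x/n_z = −0.56530 and ∂z/∂y = −n_y/n_z = −0.59257.
Intercept c from DH-1: -90.9 + 217.64 + 21.33 = 148.07.
At (129, 300): z_contact = −72.92 − 177.77 + 148.07 = -102.62 m.
Depth below ground = -70.7 − (-102.62) = 31.9 m.

31.9 m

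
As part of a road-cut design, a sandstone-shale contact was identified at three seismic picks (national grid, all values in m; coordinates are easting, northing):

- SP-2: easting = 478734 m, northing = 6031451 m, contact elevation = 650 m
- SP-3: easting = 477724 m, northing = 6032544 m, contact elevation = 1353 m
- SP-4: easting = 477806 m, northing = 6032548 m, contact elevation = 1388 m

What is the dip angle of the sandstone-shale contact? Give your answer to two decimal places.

Two edge vectors: SP-2→SP-3 = (-1010, 1093, 703), SP-2→SP-4 = (-928, 1097, 738).
Normal n = (SP-2→SP-3) × (SP-2→SP-4) = (35443, 92996, -93666).
So ∂z/∂easting = −n_x/n_z = 0.37840 and ∂z/∂northing = −n_y/n_z = 0.99285.
Gradient magnitude |∇z| = √(a² + b²) = √(0.14318 + 0.98575) = 1.06251.
True dip = arctan(1.06251) = 46.74°, dipping toward SSW (azimuth ≈ 201°).

46.74°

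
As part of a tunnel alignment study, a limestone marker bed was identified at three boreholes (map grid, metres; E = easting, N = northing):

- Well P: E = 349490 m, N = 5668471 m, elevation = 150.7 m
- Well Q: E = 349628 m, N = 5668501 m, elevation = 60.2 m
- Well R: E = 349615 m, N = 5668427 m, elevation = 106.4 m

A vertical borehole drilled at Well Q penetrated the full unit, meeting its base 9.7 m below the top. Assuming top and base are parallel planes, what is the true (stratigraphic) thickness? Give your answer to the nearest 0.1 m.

7.7 m

Two edge vectors: Well P→Well Q = (138, 30, -90.5), Well P→Well R = (125, -44, -44.3).
Normal n = (Well P→Well Q) × (Well P→Well R) = (-5311, -5199.1, -9822).
So ∂z/∂E = −n_x/n_z = −0.54072 and ∂z/∂N = −n_y/n_z = −0.52933.
|∇z| = √(a²+b²) = 0.75669, so dip δ = arctan(0.75669) = 37.11°.
True thickness = vertical thickness × cos δ = 9.7 × cos 37.11° = 7.7 m.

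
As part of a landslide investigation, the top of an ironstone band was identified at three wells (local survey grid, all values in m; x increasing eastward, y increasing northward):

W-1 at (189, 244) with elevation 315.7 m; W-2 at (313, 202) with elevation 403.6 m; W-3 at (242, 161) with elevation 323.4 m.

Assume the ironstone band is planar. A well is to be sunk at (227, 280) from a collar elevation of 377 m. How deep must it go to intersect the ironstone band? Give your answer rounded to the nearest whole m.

12 m

Let the plane be z = a·x + b·y + c.
W-2−W-1: 124a − 42b = 87.9;  W-3−W-1: 53a − 83b = 7.7.
Solving gives a = 0.86441, b = 0.45920.
Then c = 315.7 − a·189 − b·244 = 40.28.
At (227, 280): z_contact = 196.2 + 128.6 + 40.28 = 365.1 m.
Depth below ground = 377 − 365.1 = 12 m.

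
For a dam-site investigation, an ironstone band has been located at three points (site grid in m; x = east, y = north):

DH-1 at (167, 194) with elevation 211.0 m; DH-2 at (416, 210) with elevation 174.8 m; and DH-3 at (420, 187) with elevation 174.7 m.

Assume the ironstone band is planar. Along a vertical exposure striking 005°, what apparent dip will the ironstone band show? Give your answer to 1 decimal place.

1.9°

Two edge vectors: DH-1→DH-2 = (249, 16, -36.2), DH-1→DH-3 = (253, -7, -36.3).
Normal n = (DH-1→DH-2) × (DH-1→DH-3) = (-834.2, -119.9, -5791).
So ∂z/∂x = −n_x/n_z = −0.14405 and ∂z/∂y = −n_y/n_z = −0.02070.
Unit vector along 005° is (sin 5°, cos 5°) = (0.0872, 0.9962).
Slope in that direction = a·(0.0872) + b·(0.9962) = −0.03318.
Apparent dip = arctan|0.03318| = 1.9° (true dip is 8.3°, so apparent ≤ true as expected).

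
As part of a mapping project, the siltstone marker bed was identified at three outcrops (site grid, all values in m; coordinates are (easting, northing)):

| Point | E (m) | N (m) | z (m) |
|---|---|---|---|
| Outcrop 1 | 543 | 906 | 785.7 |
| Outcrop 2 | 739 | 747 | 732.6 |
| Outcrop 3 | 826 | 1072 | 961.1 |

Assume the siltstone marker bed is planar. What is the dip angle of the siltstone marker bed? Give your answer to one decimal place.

Let the plane be z = a·E + b·N + c.
Outcrop 2−Outcrop 1: 196a − 159b = −53.1;  Outcrop 3−Outcrop 1: 283a + 166b = 175.4.
Solving gives a = 0.24601, b = 0.63722.
Gradient magnitude |∇z| = √(a² + b²) = √(0.06052 + 0.40605) = 0.68306.
True dip = arctan(0.68306) = 34.3°, dipping toward SSW (azimuth ≈ 201°).

34.3°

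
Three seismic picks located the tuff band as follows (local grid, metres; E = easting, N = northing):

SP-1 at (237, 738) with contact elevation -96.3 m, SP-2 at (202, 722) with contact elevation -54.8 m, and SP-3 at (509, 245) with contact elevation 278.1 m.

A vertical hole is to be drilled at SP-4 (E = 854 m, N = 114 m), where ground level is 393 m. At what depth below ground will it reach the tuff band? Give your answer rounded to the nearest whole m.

198 m

Let the plane be z = a·E + b·N + c.
SP-2−SP-1: −35a − 16b = 41.5;  SP-3−SP-1: 272a − 493b = 374.4.
Solving gives a = −0.66965, b = −1.12889.
Then c = -96.3 − a·237 − b·738 = 895.53.
At (854, 114): z_contact = −571.9 − 128.7 + 895.53 = 195.0 m.
Depth below ground = 393 − 195.0 = 198 m.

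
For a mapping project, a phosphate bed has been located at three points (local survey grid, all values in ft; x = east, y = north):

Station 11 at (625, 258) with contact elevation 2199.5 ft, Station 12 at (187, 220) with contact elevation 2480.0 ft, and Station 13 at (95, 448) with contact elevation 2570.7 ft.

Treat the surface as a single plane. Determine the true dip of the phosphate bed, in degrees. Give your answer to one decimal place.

33.7°

Let the plane be z = a·x + b·y + c.
Station 12−Station 11: −438a − 38b = 280.5;  Station 13−Station 11: −530a + 190b = 371.2.
Solving gives a = −0.65210, b = 0.13468.
Gradient magnitude |∇z| = √(a² + b²) = √(0.42523 + 0.01814) = 0.66586.
True dip = arctan(0.66586) = 33.7°, dipping toward ESE (azimuth ≈ 102°).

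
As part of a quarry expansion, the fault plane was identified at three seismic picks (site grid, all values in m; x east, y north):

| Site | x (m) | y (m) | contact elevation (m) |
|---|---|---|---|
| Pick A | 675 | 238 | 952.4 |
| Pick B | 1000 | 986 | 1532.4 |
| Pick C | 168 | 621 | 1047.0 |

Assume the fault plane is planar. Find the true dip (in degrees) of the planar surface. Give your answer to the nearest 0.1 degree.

Two edge vectors: Pick A→Pick B = (325, 748, 580), Pick A→Pick C = (-507, 383, 94.6).
Normal n = (Pick A→Pick B) × (Pick A→Pick C) = (-151379.2, -324805, 503711).
So ∂z/∂x = −n_x/n_z = 0.30053 and ∂z/∂y = −n_y/n_z = 0.64482.
Gradient magnitude |∇z| = √(a² + b²) = √(0.09032 + 0.41580) = 0.71142.
True dip = arctan(0.71142) = 35.4°, dipping toward SSW (azimuth ≈ 205°).

35.4°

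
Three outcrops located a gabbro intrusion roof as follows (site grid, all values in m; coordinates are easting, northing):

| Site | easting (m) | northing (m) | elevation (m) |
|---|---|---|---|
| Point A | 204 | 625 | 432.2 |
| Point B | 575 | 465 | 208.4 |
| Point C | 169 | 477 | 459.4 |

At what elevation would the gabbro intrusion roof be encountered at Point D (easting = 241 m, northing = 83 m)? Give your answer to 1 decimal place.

429.5 m

Two edge vectors: Point A→Point B = (371, -160, -223.8), Point A→Point C = (-35, -148, 27.2).
Normal n = (Point A→Point B) × (Point A→Point C) = (-37474.4, -2258.2, -60508).
So ∂z/∂easting = −n_x/n_z = −0.61933 and ∂z/∂northing = −n_y/n_z = −0.03732.
Intercept c from Point A: 432.2 + 126.34 + 23.33 = 581.87.
At (241, 83): z = −149.3 − 3.1 + 581.87 = 429.5 m.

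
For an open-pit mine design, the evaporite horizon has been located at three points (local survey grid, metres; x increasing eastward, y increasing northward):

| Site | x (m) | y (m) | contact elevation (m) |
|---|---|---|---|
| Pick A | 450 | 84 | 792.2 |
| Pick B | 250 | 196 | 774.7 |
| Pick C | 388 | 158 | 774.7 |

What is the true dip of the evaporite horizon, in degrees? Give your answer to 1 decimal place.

17.7°

Two edge vectors: Pick A→Pick B = (-200, 112, -17.5), Pick A→Pick C = (-62, 74, -17.5).
Normal n = (Pick A→Pick B) × (Pick A→Pick C) = (-665, -2415, -7856).
So ∂z/∂x = −n_x/n_z = −0.08465 and ∂z/∂y = −n_y/n_z = −0.30741.
Gradient magnitude |∇z| = √(a² + b²) = √(0.00717 + 0.09450) = 0.31885.
True dip = arctan(0.31885) = 17.7°, dipping toward NNE (azimuth ≈ 015°).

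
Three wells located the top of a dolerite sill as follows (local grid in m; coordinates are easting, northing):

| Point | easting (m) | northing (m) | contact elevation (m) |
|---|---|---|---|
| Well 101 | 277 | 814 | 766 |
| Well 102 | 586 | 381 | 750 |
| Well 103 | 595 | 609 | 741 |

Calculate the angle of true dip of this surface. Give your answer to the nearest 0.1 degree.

Let the plane be z = a·easting + b·northing + c.
Well 102−Well 101: 309a − 433b = −16;  Well 103−Well 101: 318a − 205b = −25.
Solving gives a = −0.10148, b = −0.03547.
Gradient magnitude |∇z| = √(a² + b²) = √(0.01030 + 0.00126) = 0.10750.
True dip = arctan(0.10750) = 6.1°, dipping toward ENE (azimuth ≈ 071°).

6.1°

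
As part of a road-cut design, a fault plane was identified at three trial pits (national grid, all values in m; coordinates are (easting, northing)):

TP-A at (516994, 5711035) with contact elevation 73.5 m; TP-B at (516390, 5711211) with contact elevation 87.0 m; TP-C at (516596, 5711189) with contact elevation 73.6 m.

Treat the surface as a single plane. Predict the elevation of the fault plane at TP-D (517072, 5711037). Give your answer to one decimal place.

Let the plane be z = a·E + b·N + c.
TP-B−TP-A: −604a + 176b = 13.5;  TP-C−TP-A: −398a + 154b = 0.1.
Solving gives a = −0.089750958, b = −0.231304424.
Then c = 73.5 − a·516994 − b·5711035 = 1367461.87.
At (517072, 5711037): z = −46407.7 − 1320988.1 + 1367461.87 = 66.0 m.

66.0 m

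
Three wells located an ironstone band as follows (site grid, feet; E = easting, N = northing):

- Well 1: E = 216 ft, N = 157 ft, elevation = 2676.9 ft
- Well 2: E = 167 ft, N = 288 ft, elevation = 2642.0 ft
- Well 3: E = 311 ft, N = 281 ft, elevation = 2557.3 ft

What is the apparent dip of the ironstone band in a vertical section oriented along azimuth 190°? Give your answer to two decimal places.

Two edge vectors: Well 1→Well 2 = (-49, 131, -34.9), Well 1→Well 3 = (95, 124, -119.6).
Normal n = (Well 1→Well 2) × (Well 1→Well 3) = (-11340, -9175.9, -18521).
So ∂z/∂E = −n_x/n_z = −0.61228 and ∂z/∂N = −n_y/n_z = −0.49543.
Unit vector along 190° is (sin 190°, cos 190°) = (-0.1736, -0.9848).
Slope in that direction = a·(-0.1736) + b·(-0.9848) = 0.59423.
Apparent dip = arctan|0.59423| = 30.72° (true dip is 38.2°, so apparent ≤ true as expected).

30.72°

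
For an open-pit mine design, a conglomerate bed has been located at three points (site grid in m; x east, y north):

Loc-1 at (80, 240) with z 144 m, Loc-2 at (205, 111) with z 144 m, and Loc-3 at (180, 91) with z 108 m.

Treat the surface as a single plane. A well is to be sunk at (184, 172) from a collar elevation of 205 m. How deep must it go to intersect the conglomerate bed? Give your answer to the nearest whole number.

Let the plane be z = a·x + b·y + c.
Loc-2−Loc-1: 125a − 129b = 0;  Loc-3−Loc-1: 100a − 149b = −36.
Solving gives a = 0.81118, b = 0.78603.
Then c = 144 − a·80 − b·240 = −109.54.
At (184, 172): z_contact = 149.3 + 135.2 − 109.54 = 174.9 m.
Depth below ground = 205 − 174.9 = 30 m.

30 m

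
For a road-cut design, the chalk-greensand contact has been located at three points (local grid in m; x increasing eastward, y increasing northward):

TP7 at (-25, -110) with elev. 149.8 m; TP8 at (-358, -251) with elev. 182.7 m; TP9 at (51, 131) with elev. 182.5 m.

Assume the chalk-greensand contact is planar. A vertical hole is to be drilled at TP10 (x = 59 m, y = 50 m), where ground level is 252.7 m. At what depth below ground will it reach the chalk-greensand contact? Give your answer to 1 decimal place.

87.2 m

Two edge vectors: TP7→TP8 = (-333, -141, 32.9), TP7→TP9 = (76, 241, 32.7).
Normal n = (TP7→TP8) × (TP7→TP9) = (-12539.6, 13389.5, -69537).
So ∂z/∂x = −n_x/n_z = −0.18033 and ∂z/∂y = −n_y/n_z = 0.19255.
Intercept c from TP7: 149.8 − 4.51 + 21.18 = 166.47.
At (59, 50): z_contact = −10.64 + 9.63 + 166.47 = 165.46 m.
Depth below ground = 252.7 − 165.46 = 87.2 m.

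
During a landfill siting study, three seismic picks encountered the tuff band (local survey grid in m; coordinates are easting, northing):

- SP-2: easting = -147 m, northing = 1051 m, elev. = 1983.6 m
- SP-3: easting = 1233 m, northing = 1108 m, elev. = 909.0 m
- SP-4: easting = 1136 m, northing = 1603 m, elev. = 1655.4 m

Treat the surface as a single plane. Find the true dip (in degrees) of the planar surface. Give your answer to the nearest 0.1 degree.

57.7°

Two edge vectors: SP-2→SP-3 = (1380, 57, -1074.6), SP-2→SP-4 = (1283, 552, -328.2).
Normal n = (SP-2→SP-3) × (SP-2→SP-4) = (574471.8, -925795.8, 688629).
So ∂z/∂easting = −n_x/n_z = −0.83423 and ∂z/∂northing = −n_y/n_z = 1.34440.
Gradient magnitude |∇z| = √(a² + b²) = √(0.69593 + 1.80742) = 1.58220.
True dip = arctan(1.58220) = 57.7°, dipping toward SSE (azimuth ≈ 148°).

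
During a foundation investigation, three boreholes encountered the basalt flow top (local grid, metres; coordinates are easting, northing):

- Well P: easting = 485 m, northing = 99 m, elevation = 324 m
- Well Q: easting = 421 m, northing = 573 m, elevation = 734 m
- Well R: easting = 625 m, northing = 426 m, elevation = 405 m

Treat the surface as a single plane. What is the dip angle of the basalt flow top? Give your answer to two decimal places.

Let the plane be z = a·easting + b·northing + c.
Well Q−Well P: −64a + 474b = 410;  Well R−Well P: 140a + 327b = 81.
Solving gives a = −1.09610, b = 0.71698.
Gradient magnitude |∇z| = √(a² + b²) = √(1.20143 + 0.51406) = 1.30977.
True dip = arctan(1.30977) = 52.64°, dipping toward ESE (azimuth ≈ 123°).

52.64°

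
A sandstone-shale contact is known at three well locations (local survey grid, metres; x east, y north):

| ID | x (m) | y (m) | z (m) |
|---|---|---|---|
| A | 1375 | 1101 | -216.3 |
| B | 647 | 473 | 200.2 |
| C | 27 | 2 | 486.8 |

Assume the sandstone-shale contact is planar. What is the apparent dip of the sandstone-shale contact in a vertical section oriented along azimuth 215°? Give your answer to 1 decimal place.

Two edge vectors: A→B = (-728, -628, 416.5), A→C = (-1348, -1099, 703.1).
Normal n = (A→B) × (A→C) = (16186.7, -49585.2, -46472).
So ∂z/∂x = −n_x/n_z = 0.34831 and ∂z/∂y = −n_y/n_z = −1.06699.
Unit vector along 215° is (sin 215°, cos 215°) = (-0.5736, -0.8192).
Slope in that direction = a·(-0.5736) + b·(-0.8192) = 0.67424.
Apparent dip = arctan|0.67424| = 34.0° (true dip is 48.3°, so apparent ≤ true as expected).

34.0°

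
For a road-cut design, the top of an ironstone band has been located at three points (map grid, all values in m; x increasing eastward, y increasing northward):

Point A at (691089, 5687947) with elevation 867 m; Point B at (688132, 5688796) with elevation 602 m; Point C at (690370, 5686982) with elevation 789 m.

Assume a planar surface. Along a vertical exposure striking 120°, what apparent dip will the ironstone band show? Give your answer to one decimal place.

Two edge vectors: Point A→Point B = (-2957, 849, -265), Point A→Point C = (-719, -965, -78).
Normal n = (Point A→Point B) × (Point A→Point C) = (-321947, -40111, 3463936).
So ∂z/∂x = −n_x/n_z = 0.09294 and ∂z/∂y = −n_y/n_z = 0.01158.
Unit vector along 120° is (sin 120°, cos 120°) = (0.8660, -0.5000).
Slope in that direction = a·(0.8660) + b·(-0.5000) = 0.07470.
Apparent dip = arctan|0.07470| = 4.3° (true dip is 5.4°, so apparent ≤ true as expected).

4.3°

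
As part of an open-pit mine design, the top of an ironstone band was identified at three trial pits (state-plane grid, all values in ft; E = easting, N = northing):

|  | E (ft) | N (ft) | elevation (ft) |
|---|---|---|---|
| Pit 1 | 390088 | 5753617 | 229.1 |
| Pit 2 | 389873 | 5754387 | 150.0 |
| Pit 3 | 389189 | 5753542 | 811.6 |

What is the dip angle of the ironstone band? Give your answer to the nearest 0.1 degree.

Two edge vectors: Pit 1→Pit 2 = (-215, 770, -79.1), Pit 1→Pit 3 = (-899, -75, 582.5).
Normal n = (Pit 1→Pit 2) × (Pit 1→Pit 3) = (442592.5, 196348.4, 708355).
So ∂z/∂E = −n_x/n_z = −0.62482 and ∂z/∂N = −n_y/n_z = −0.27719.
Gradient magnitude |∇z| = √(a² + b²) = √(0.39040 + 0.07683) = 0.68354.
True dip = arctan(0.68354) = 34.4°, dipping toward ENE (azimuth ≈ 066°).

34.4°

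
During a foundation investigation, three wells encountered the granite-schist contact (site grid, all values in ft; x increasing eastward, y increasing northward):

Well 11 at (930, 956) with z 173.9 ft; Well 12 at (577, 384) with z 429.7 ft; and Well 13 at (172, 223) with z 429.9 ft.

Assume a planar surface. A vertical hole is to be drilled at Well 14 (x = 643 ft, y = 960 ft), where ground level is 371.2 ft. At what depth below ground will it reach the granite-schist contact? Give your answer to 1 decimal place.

Let the plane be z = a·x + b·y + c.
Well 12−Well 11: −353a − 572b = 255.8;  Well 13−Well 11: −758a − 733b = 256.
Solving gives a = 0.23491, b = −0.59218.
Then c = 173.9 − a·930 − b·956 = 521.55.
At (643, 960): z_contact = 151.05 − 568.49 + 521.55 = 104.11 ft.
Depth below ground = 371.2 − 104.11 = 267.1 ft.

267.1 ft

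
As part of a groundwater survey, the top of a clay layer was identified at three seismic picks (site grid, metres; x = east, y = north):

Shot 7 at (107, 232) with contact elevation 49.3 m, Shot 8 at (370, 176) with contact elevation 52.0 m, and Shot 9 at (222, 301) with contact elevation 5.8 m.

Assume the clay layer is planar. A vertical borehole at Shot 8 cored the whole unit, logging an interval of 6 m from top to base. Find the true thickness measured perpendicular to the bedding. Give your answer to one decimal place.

5.4 m

Let the plane be z = a·x + b·y + c.
Shot 8−Shot 7: 263a − 56b = 2.7;  Shot 9−Shot 7: 115a + 69b = −43.5.
Solving gives a = −0.09150, b = −0.47794.
|∇z| = √(a²+b²) = 0.48662, so dip δ = arctan(0.48662) = 25.95°.
True thickness = vertical thickness × cos δ = 6 × cos 25.95° = 5.4 m.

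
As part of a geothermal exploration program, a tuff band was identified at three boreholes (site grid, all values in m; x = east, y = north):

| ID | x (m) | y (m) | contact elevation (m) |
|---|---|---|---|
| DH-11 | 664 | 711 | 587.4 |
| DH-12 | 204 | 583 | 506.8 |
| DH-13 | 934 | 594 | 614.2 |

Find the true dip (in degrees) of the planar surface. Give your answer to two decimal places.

Two edge vectors: DH-11→DH-12 = (-460, -128, -80.6), DH-11→DH-13 = (270, -117, 26.8).
Normal n = (DH-11→DH-12) × (DH-11→DH-13) = (-12860.6, -9434, 88380).
So ∂z/∂x = −n_x/n_z = 0.14551 and ∂z/∂y = −n_y/n_z = 0.10674.
Gradient magnitude |∇z| = √(a² + b²) = √(0.02117 + 0.01139) = 0.18047.
True dip = arctan(0.18047) = 10.23°, dipping toward SW (azimuth ≈ 234°).

10.23°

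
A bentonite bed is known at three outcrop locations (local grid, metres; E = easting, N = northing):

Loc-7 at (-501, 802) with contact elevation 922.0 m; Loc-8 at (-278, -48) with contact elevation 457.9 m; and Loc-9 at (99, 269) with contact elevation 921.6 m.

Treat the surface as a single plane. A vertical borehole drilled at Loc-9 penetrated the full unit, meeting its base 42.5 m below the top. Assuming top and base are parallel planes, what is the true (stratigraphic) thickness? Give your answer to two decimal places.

30.79 m

Two edge vectors: Loc-7→Loc-8 = (223, -850, -464.1), Loc-7→Loc-9 = (600, -533, -0.4).
Normal n = (Loc-7→Loc-8) × (Loc-7→Loc-9) = (-247025.3, -278370.8, 391141).
So ∂z/∂E = −n_x/n_z = 0.63155 and ∂z/∂N = −n_y/n_z = 0.71169.
|∇z| = √(a²+b²) = 0.95150, so dip δ = arctan(0.95150) = 43.58°.
True thickness = vertical thickness × cos δ = 42.5 × cos 43.58° = 30.79 m.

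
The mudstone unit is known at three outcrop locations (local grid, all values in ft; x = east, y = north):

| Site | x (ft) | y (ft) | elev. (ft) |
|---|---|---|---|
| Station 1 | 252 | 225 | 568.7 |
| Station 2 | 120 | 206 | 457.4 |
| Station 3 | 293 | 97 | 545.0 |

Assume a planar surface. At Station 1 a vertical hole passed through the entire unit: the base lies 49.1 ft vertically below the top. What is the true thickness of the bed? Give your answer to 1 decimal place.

36.6 ft

Two edge vectors: Station 1→Station 2 = (-132, -19, -111.3), Station 1→Station 3 = (41, -128, -23.7).
Normal n = (Station 1→Station 2) × (Station 1→Station 3) = (-13796.1, -7691.7, 17675).
So ∂z/∂x = −n_x/n_z = 0.78054 and ∂z/∂y = −n_y/n_z = 0.43517.
|∇z| = √(a²+b²) = 0.89366, so dip δ = arctan(0.89366) = 41.79°.
True thickness = vertical thickness × cos δ = 49.1 × cos 41.79° = 36.6 ft.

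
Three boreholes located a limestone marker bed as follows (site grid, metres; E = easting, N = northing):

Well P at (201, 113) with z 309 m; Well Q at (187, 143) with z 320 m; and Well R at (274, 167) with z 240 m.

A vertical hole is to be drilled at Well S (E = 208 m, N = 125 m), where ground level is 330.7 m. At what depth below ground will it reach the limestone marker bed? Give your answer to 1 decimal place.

28.7 m

Let the plane be z = a·E + b·N + c.
Well Q−Well P: −14a + 30b = 11;  Well R−Well P: 73a + 54b = −69.
Solving gives a = −0.90428, b = −0.05533.
Then c = 309 − a·201 − b·113 = 497.01.
At (208, 125): z_contact = −188.09 − 6.92 + 497.01 = 302.01 m.
Depth below ground = 330.7 − 302.01 = 28.7 m.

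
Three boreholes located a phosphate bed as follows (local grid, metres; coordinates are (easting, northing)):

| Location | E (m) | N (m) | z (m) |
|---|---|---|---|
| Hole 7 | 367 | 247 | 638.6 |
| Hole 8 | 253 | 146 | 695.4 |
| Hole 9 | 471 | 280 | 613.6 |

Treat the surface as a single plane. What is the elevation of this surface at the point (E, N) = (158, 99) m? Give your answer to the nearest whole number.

726 m

Two edge vectors: Hole 7→Hole 8 = (-114, -101, 56.8), Hole 7→Hole 9 = (104, 33, -25).
Normal n = (Hole 7→Hole 8) × (Hole 7→Hole 9) = (650.6, 3057.2, 6742).
So ∂z/∂E = −n_x/n_z = −0.09650 and ∂z/∂N = −n_y/n_z = −0.45346.
Intercept c from Hole 7: 638.6 + 35.42 + 112.00 = 786.02.
At (158, 99): z = −15.2 − 44.9 + 786.02 = 725.9 m.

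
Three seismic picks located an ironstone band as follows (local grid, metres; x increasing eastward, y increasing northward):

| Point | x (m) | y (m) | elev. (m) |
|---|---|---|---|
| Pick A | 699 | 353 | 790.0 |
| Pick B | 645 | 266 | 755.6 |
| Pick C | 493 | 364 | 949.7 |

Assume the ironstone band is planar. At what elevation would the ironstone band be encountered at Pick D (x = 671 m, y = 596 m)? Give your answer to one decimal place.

1016.6 m

Two edge vectors: Pick A→Pick B = (-54, -87, -34.4), Pick A→Pick C = (-206, 11, 159.7).
Normal n = (Pick A→Pick B) × (Pick A→Pick C) = (-13515.5, 15710.2, -18516).
So ∂z/∂x = −n_x/n_z = −0.72994 and ∂z/∂y = −n_y/n_z = 0.84847.
Intercept c from Pick A: 790 + 510.23 − 299.51 = 1000.72.
At (671, 596): z = −489.8 + 505.7 + 1000.72 = 1016.6 m.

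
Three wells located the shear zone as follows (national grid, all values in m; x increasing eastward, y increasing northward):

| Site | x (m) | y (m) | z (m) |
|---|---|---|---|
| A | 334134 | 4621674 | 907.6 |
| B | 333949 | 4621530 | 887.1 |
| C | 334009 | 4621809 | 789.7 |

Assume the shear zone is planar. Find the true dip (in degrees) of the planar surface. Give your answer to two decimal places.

32.69°

Let the plane be z = a·x + b·y + c.
B−A: −185a − 144b = −20.5;  C−A: −125a + 135b = −117.9.
Solving gives a = 0.45946, b = −0.44791.
Gradient magnitude |∇z| = √(a² + b²) = √(0.21110 + 0.20062) = 0.64166.
True dip = arctan(0.64166) = 32.69°, dipping toward NW (azimuth ≈ 314°).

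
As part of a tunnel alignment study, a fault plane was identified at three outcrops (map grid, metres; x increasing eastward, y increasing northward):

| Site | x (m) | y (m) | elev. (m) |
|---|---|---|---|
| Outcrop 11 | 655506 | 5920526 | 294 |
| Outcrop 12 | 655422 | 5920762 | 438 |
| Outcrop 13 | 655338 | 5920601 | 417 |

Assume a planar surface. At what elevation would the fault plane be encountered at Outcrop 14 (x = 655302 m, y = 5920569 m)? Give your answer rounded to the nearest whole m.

423 m

Two edge vectors: Outcrop 11→Outcrop 12 = (-84, 236, 144), Outcrop 11→Outcrop 13 = (-168, 75, 123).
Normal n = (Outcrop 11→Outcrop 12) × (Outcrop 11→Outcrop 13) = (18228, -13860, 33348).
So ∂z/∂x = −n_x/n_z = −0.54659950 and ∂z/∂y = −n_y/n_z = 0.41561713.
Intercept c from Outcrop 11: 294 + 358299.25 − 2460672.02 = −2102078.77.
At (655302, 5920569): z = −358187.7 + 2460689.9 − 2102078.77 = 423.4 m.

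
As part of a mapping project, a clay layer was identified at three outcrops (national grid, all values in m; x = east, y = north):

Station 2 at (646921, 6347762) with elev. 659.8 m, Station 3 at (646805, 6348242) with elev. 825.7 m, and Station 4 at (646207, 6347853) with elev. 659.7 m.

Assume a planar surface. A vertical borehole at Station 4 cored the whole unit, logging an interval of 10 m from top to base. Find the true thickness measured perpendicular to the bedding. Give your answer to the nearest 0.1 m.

9.4 m

Two edge vectors: Station 2→Station 3 = (-116, 480, 165.9), Station 2→Station 4 = (-714, 91, -0.1).
Normal n = (Station 2→Station 3) × (Station 2→Station 4) = (-15144.9, -118464.2, 332164).
So ∂z/∂x = −n_x/n_z = 0.04559 and ∂z/∂y = −n_y/n_z = 0.35664.
|∇z| = √(a²+b²) = 0.35955, so dip δ = arctan(0.35955) = 19.78°.
True thickness = vertical thickness × cos δ = 10 × cos 19.78° = 9.4 m.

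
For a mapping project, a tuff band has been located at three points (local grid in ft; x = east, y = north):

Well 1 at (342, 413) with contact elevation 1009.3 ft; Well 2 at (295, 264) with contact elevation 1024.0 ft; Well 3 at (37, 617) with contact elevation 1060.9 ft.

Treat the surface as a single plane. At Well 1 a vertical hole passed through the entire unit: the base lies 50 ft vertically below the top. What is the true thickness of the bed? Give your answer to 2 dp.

49.05 ft

Two edge vectors: Well 1→Well 2 = (-47, -149, 14.7), Well 1→Well 3 = (-305, 204, 51.6).
Normal n = (Well 1→Well 2) × (Well 1→Well 3) = (-10687.2, -2058.3, -55033).
So ∂z/∂x = −n_x/n_z = −0.19420 and ∂z/∂y = −n_y/n_z = −0.03740.
|∇z| = √(a²+b²) = 0.19777, so dip δ = arctan(0.19777) = 11.19°.
True thickness = vertical thickness × cos δ = 50 × cos 11.19° = 49.05 ft.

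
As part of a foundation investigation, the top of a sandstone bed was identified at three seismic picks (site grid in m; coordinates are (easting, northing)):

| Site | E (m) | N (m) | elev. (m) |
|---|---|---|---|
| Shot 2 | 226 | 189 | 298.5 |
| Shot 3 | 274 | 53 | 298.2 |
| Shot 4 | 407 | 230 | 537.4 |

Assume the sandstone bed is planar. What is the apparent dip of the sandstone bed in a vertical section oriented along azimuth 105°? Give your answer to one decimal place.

Two edge vectors: Shot 2→Shot 3 = (48, -136, -0.3), Shot 2→Shot 4 = (181, 41, 238.9).
Normal n = (Shot 2→Shot 3) × (Shot 2→Shot 4) = (-32478.1, -11521.5, 26584).
So ∂z/∂E = −n_x/n_z = 1.22172 and ∂z/∂N = −n_y/n_z = 0.43340.
Unit vector along 105° is (sin 105°, cos 105°) = (0.9659, -0.2588).
Slope in that direction = a·(0.9659) + b·(-0.2588) = 1.06791.
Apparent dip = arctan|1.06791| = 46.9° (true dip is 52.4°, so apparent ≤ true as expected).

46.9°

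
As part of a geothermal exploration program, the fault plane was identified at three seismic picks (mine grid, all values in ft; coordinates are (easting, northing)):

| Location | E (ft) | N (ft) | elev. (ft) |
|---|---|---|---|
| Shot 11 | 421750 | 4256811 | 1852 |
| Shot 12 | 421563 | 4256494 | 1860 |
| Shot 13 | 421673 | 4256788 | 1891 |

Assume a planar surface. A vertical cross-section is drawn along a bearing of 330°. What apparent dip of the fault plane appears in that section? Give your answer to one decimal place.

Two edge vectors: Shot 11→Shot 12 = (-187, -317, 8), Shot 11→Shot 13 = (-77, -23, 39).
Normal n = (Shot 11→Shot 12) × (Shot 11→Shot 13) = (-12179, 6677, -20108).
So ∂z/∂E = −n_x/n_z = −0.60568 and ∂z/∂N = −n_y/n_z = 0.33206.
Unit vector along 330° is (sin 330°, cos 330°) = (-0.5000, 0.8660).
Slope in that direction = a·(-0.5000) + b·(0.8660) = 0.59041.
Apparent dip = arctan|0.59041| = 30.6° (true dip is 34.6°, so apparent ≤ true as expected).

30.6°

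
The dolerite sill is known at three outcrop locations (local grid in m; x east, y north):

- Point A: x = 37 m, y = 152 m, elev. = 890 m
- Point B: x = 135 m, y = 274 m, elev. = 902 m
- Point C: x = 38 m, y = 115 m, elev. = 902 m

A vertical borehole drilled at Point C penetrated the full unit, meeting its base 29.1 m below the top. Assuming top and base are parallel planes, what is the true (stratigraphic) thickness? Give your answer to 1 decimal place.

Let the plane be z = a·x + b·y + c.
Point B−Point A: 98a + 122b = 12;  Point C−Point A: 1a − 37b = 12.
Solving gives a = 0.50907, b = −0.31057.
|∇z| = √(a²+b²) = 0.59633, so dip δ = arctan(0.59633) = 30.81°.
True thickness = vertical thickness × cos δ = 29.1 × cos 30.81° = 25.0 m.

25.0 m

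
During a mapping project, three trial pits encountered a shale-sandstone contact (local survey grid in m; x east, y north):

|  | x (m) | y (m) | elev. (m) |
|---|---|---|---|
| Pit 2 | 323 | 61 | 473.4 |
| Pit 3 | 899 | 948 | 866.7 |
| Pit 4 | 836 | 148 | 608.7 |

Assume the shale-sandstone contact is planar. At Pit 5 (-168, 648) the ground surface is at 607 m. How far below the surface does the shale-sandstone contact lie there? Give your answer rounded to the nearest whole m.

58 m

Two edge vectors: Pit 2→Pit 3 = (576, 887, 393.3), Pit 2→Pit 4 = (513, 87, 135.3).
Normal n = (Pit 2→Pit 3) × (Pit 2→Pit 4) = (85794, 123830.1, -404919).
So ∂z/∂x = −n_x/n_z = 0.21188 and ∂z/∂y = −n_y/n_z = 0.30581.
Intercept c from Pit 2: 473.4 − 68.44 − 18.65 = 386.31.
At (-168, 648): z_contact = −35.6 + 198.2 + 386.31 = 548.9 m.
Depth below ground = 607 − 548.9 = 58 m.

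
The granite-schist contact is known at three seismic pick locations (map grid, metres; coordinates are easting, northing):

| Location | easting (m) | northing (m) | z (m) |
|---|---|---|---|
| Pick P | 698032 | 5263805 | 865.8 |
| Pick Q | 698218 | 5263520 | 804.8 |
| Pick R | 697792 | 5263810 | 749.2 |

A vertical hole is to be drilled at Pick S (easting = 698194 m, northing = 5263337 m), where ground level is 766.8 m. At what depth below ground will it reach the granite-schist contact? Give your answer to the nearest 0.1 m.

72.5 m

Two edge vectors: Pick P→Pick Q = (186, -285, -61), Pick P→Pick R = (-240, 5, -116.6).
Normal n = (Pick P→Pick Q) × (Pick P→Pick R) = (33536, 36327.6, -67470).
So ∂z/∂easting = −n_x/n_z = 0.497050541 and ∂z/∂northing = −n_y/n_z = 0.538425967.
Intercept c from Pick P: 865.8 − 346957.18 − 2834169.30 = −3180260.68.
At (698194, 5263337): z_contact = 347037.71 + 2833917.31 − 3180260.68 = 694.34 m.
Depth below ground = 766.8 − 694.34 = 72.5 m.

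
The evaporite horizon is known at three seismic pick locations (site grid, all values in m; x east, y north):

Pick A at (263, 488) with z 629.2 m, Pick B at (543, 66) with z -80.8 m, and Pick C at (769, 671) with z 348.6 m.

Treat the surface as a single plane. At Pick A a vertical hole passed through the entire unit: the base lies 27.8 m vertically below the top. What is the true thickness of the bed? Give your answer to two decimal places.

16.04 m

Two edge vectors: Pick A→Pick B = (280, -422, -710), Pick A→Pick C = (506, 183, -280.6).
Normal n = (Pick A→Pick B) × (Pick A→Pick C) = (248343.2, -280692, 264772).
So ∂z/∂x = −n_x/n_z = −0.93795 and ∂z/∂y = −n_y/n_z = 1.06013.
|∇z| = √(a²+b²) = 1.41549, so dip δ = arctan(1.41549) = 54.76°.
True thickness = vertical thickness × cos δ = 27.8 × cos 54.76° = 16.04 m.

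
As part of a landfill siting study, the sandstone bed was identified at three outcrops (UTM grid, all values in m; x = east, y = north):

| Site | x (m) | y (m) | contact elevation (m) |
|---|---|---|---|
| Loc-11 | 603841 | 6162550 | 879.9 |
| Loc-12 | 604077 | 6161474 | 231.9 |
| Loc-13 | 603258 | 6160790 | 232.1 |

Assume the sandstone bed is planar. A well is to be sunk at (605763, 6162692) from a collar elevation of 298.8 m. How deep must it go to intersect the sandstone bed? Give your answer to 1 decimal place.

Two edge vectors: Loc-11→Loc-12 = (236, -1076, -648), Loc-11→Loc-13 = (-583, -1760, -647.8).
Normal n = (Loc-11→Loc-12) × (Loc-11→Loc-13) = (-443447.2, 530664.8, -1042668).
So ∂z/∂x = −n_x/n_z = −0.425300479 and ∂z/∂y = −n_y/n_z = 0.508948966.
Intercept c from Loc-11: 879.9 + 256813.87 − 3136423.45 = −2878729.68.
At (605763, 6162692): z_contact = −257631.29 + 3136495.72 − 2878729.68 = 134.74 m.
Depth below ground = 298.8 − 134.74 = 164.1 m.

164.1 m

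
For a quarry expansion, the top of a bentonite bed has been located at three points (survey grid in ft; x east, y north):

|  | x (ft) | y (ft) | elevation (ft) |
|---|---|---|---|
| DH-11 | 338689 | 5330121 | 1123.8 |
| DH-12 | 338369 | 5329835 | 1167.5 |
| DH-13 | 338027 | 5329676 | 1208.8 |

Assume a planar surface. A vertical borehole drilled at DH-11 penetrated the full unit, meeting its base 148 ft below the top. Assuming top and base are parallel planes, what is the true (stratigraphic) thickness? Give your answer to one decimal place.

Two edge vectors: DH-11→DH-12 = (-320, -286, 43.7), DH-11→DH-13 = (-662, -445, 85).
Normal n = (DH-11→DH-12) × (DH-11→DH-13) = (-4863.5, -1729.4, -46932).
So ∂z/∂x = −n_x/n_z = −0.10363 and ∂z/∂y = −n_y/n_z = −0.03685.
|∇z| = √(a²+b²) = 0.10999, so dip δ = arctan(0.10999) = 6.28°.
True thickness = vertical thickness × cos δ = 148 × cos 6.28° = 147.1 ft.

147.1 ft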